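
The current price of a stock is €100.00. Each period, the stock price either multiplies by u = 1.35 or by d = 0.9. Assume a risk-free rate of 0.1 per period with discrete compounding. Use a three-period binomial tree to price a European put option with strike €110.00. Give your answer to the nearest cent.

€4.98

Risk-neutral probability p = (1 + 0.1 − 0.9)/(1.35 − 0.9) = 0.2000/0.4500 = 0.4444
Terminal stock prices: S_uuu = 246, S_uud = 164, S_udd = 109.4, S_ddd = 72.9
Terminal payoffs (K − S): max(-136, 0) = 0, max(-54.03, 0) = 0, max(0.65, 0) = 0.65, max(37.1, 0) = 37.1
Node uu (S = 182.3): V_uu = 1/1.1·[0.4444·0.0000 + 0.5556·0.0000] = 0.0000
Node ud (S = 121.5): V_ud = 1/1.1·[0.4444·0.0000 + 0.5556·0.6500] = 0.3283
Node dd (S = 81): V_dd = 1/1.1·[0.4444·0.6500 + 0.5556·37.1000] = 19.0000
Node u (S = 135): V_u = 1/1.1·[0.4444·0.0000 + 0.5556·0.3283] = 0.1658
Node d (S = 90): V_d = 1/1.1·[0.4444·0.3283 + 0.5556·19.0000] = 9.7286
Node 0 (S = 100): V_0 = 1/1.1·[0.4444·0.1658 + 0.5556·9.7286] = 4.9804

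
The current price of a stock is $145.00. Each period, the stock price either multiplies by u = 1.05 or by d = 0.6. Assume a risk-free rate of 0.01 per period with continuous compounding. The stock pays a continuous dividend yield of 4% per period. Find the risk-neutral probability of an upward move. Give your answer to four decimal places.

Per-period risk-free factor R = e^0.01 = 1.0101; dividend-adjusted growth = e^(0.01−0.04) = 0.9704.
Risk-neutral probability p = (0.9704 − 0.6)/(1.05 − 0.6) = 0.3704/0.4500 = 0.8232

p = 0.8232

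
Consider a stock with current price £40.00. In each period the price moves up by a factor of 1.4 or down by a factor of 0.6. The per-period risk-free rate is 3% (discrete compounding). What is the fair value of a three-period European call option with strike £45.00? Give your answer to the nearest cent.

Risk-neutral probability p = (1 + 0.03 − 0.6)/(1.4 − 0.6) = 0.4300/0.8000 = 0.5375
Terminal stock prices: S_uuu = 109.8, S_uud = 47.04, S_udd = 20.16, S_ddd = 8.64
Terminal payoffs (S − K): max(64.76, 0) = 64.76, max(2.04, 0) = 2.04, max(-24.84, 0) = 0, max(-36.36, 0) = 0
Node uu (S = 78.4): V_uu = 1/1.03·[0.5375·64.7600 + 0.4625·2.0400] = 34.7107
Node ud (S = 33.6): V_ud = 1/1.03·[0.5375·2.0400 + 0.4625·0.0000] = 1.0646
Node dd (S = 14.4): V_dd = 1/1.03·[0.5375·0.0000 + 0.4625·0.0000] = 0.0000
Node u (S = 56): V_u = 1/1.03·[0.5375·34.7107 + 0.4625·1.0646] = 18.5916
Node d (S = 24): V_d = 1/1.03·[0.5375·1.0646 + 0.4625·0.0000] = 0.5555
Node 0 (S = 40): V_0 = 1/1.03·[0.5375·18.5916 + 0.4625·0.5555] = 9.9514

£9.95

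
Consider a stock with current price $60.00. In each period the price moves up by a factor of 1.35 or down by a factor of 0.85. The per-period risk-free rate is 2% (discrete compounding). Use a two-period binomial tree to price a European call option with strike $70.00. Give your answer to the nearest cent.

$4.37

Risk-neutral probability p = (1 + 0.02 − 0.85)/(1.35 − 0.85) = 0.1700/0.5000 = 0.3400
Terminal stock prices: S_uu = 109.4, S_ud = 68.85, S_dd = 43.35
Terminal payoffs (S − K): max(39.35, 0) = 39.35, max(-1.15, 0) = 0, max(-26.65, 0) = 0
Node u (S = 81): V_u = 1/1.02·[0.3400·39.3500 + 0.6600·0.0000] = 13.1167
Node d (S = 51): V_d = 1/1.02·[0.3400·0.0000 + 0.6600·0.0000] = 0.0000
Node 0 (S = 60): V_0 = 1/1.02·[0.3400·13.1167 + 0.6600·0.0000] = 4.3722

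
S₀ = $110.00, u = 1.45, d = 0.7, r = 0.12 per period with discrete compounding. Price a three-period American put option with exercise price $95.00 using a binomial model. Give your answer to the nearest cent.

Risk-neutral probability p = (1 + 0.12 − 0.7)/(1.45 − 0.7) = 0.4200/0.7500 = 0.5600
Terminal stock prices: S_uuu = 335.3, S_uud = 161.9, S_udd = 78.15, S_ddd = 37.73
Terminal payoffs (K − S): max(-240.3, 0) = 0, max(-66.89, 0) = 0, max(16.85, 0) = 16.85, max(57.27, 0) = 57.27
Node uu (S = 231.3): continuation = 1/1.12·[0.5600·0.0000 + 0.4400·0.0000] = 0.0000; exercise value = 0.0000 ≤ continuation, so V_uu = 0.0000
Node ud (S = 111.6): continuation = 1/1.12·[0.5600·0.0000 + 0.4400·16.8450] = 6.6177; exercise value = 0.0000 ≤ continuation, so V_ud = 6.6177
Node dd (S = 53.9): continuation = 1/1.12·[0.5600·16.8450 + 0.4400·57.2700] = 30.9214; exercise value = 41.1000 > continuation, so V_dd = 41.1000 (exercise)
Node u (S = 159.5): continuation = 1/1.12·[0.5600·0.0000 + 0.4400·6.6177] = 2.5998; exercise value = 0.0000 ≤ continuation, so V_u = 2.5998
Node d (S = 77): continuation = 1/1.12·[0.5600·6.6177 + 0.4400·41.1000] = 19.4553; exercise value = 18.0000 ≤ continuation, so V_d = 19.4553
Node 0 (S = 110): continuation = 1/1.12·[0.5600·2.5998 + 0.4400·19.4553] = 8.9430; exercise value = 0.0000 ≤ continuation, so V_0 = 8.9430

$8.94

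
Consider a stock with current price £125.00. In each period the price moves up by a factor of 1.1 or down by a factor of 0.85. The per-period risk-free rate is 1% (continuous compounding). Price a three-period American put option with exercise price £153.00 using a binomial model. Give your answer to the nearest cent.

Risk-neutral probability p = (e^0.01 − 0.85)/(1.1 − 0.85) = 0.1601/0.2500 = 0.6402
Terminal stock prices: S_uuu = 166.4, S_uud = 128.6, S_udd = 99.34, S_ddd = 76.77
Terminal payoffs (K − S): max(-13.38, 0) = 0, max(24.44, 0) = 24.44, max(53.66, 0) = 53.66, max(76.23, 0) = 76.23
Node uu (S = 151.3): continuation = e^(−0.01)·[0.6402·0.0000 + 0.3598·24.4375] = 8.7051; exercise value = 1.7500 ≤ continuation, so V_uu = 8.7051
Node ud (S = 116.9): continuation = e^(−0.01)·[0.6402·24.4375 + 0.3598·53.6563] = 34.6026; exercise value = 36.1250 > continuation, so V_ud = 36.1250 (exercise)
Node dd (S = 90.31): continuation = e^(−0.01)·[0.6402·53.6563 + 0.3598·76.2344] = 61.1651; exercise value = 62.6875 > continuation, so V_dd = 62.6875 (exercise)
Node u (S = 137.5): continuation = e^(−0.01)·[0.6402·8.7051 + 0.3598·36.1250] = 18.3860; exercise value = 15.5000 ≤ continuation, so V_u = 18.3860
Node d (S = 106.2): continuation = e^(−0.01)·[0.6402·36.1250 + 0.3598·62.6875] = 45.2276; exercise value = 46.7500 > continuation, so V_d = 46.7500 (exercise)
Node 0 (S = 125): continuation = e^(−0.01)·[0.6402·18.3860 + 0.3598·46.7500] = 28.3068; exercise value = 28.0000 ≤ continuation, so V_0 = 28.3068

£28.31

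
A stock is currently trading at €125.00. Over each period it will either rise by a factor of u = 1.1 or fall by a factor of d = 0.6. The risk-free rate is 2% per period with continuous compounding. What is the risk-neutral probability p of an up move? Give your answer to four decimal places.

p = 0.8404

Risk-neutral probability p = (e^0.02 − 0.6)/(1.1 − 0.6) = 0.4202/0.5000 = 0.8404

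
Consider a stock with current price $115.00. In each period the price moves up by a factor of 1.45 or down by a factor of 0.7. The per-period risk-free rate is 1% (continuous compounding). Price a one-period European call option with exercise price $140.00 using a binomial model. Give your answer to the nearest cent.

$10.95

Risk-neutral probability p = (e^0.01 − 0.7)/(1.45 − 0.7) = 0.3101/0.7500 = 0.4134
Terminal stock prices: S_u = 166.8, S_d = 80.5
Terminal payoffs (S − K): max(26.75, 0) = 26.75, max(-59.5, 0) = 0
Node 0 (S = 115): V_0 = e^(−0.01)·[0.4134·26.7500 + 0.5866·0.0000] = 10.9484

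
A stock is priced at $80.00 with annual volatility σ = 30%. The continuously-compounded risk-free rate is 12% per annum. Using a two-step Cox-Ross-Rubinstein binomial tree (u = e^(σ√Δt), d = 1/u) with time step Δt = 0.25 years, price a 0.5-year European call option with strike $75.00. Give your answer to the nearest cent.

$12.19

CRR parameters: u = e^(σ√Δt) = e^(0.3·√0.25) = 1.1618, d = 1/u = 0.8607
Per-period rate: rΔt = 0.12·0.25 = 0.03, so R = e^0.03 = 1.0305
Risk-neutral probability p = (e^0.03 − 0.8607)/(1.1618 − 0.8607) = 0.1697/0.3011 = 0.5637
Terminal stock prices: S_uu = 108, S_ud = 80, S_dd = 59.27
Terminal payoffs (S − K): max(32.99, 0) = 32.99, max(5, 0) = 5, max(-15.73, 0) = 0
Node u (S = 92.95): V_u = e^(−0.03)·[0.5637·32.9887 + 0.4363·5.0000] = 20.1633
Node d (S = 68.86): V_d = e^(−0.03)·[0.5637·5.0000 + 0.4363·0.0000] = 2.7352
Node 0 (S = 80): V_0 = e^(−0.03)·[0.5637·20.1633 + 0.4363·2.7352] = 12.1884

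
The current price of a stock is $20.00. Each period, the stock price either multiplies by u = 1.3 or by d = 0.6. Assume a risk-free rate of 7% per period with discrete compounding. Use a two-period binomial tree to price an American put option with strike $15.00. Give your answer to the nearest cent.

$0.92

Risk-neutral probability p = (1 + 0.07 − 0.6)/(1.3 − 0.6) = 0.4700/0.7000 = 0.6714
Terminal stock prices: S_uu = 33.8, S_ud = 15.6, S_dd = 7.2
Terminal payoffs (K − S): max(-18.8, 0) = 0, max(-0.6, 0) = 0, max(7.8, 0) = 7.8
Node u (S = 26): continuation = 1/1.07·[0.6714·0.0000 + 0.3286·0.0000] = 0.0000; exercise value = 0.0000 ≤ continuation, so V_u = 0.0000
Node d (S = 12): continuation = 1/1.07·[0.6714·0.0000 + 0.3286·7.8000] = 2.3952; exercise value = 3.0000 > continuation, so V_d = 3.0000 (exercise)
Node 0 (S = 20): continuation = 1/1.07·[0.6714·0.0000 + 0.3286·3.0000] = 0.9212; exercise value = 0.0000 ≤ continuation, so V_0 = 0.9212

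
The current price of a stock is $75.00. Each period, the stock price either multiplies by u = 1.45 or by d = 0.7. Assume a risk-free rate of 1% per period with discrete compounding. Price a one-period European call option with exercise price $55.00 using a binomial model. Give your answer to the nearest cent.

Risk-neutral probability p = (1 + 0.01 − 0.7)/(1.45 − 0.7) = 0.3100/0.7500 = 0.4133
Terminal stock prices: S_u = 108.8, S_d = 52.5
Terminal payoffs (S − K): max(53.75, 0) = 53.75, max(-2.5, 0) = 0
Node 0 (S = 75): V_0 = 1/1.01·[0.4133·53.7500 + 0.5867·0.0000] = 21.9967

$22.00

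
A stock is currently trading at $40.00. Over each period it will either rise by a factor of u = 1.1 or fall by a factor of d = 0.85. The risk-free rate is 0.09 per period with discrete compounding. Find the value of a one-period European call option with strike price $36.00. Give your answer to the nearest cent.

$7.05

Risk-neutral probability p = (1 + 0.09 − 0.85)/(1.1 − 0.85) = 0.2400/0.2500 = 0.9600
Terminal stock prices: S_u = 44, S_d = 34
Terminal payoffs (S − K): max(8, 0) = 8, max(-2, 0) = 0
Node 0 (S = 40): V_0 = 1/1.09·[0.9600·8.0000 + 0.0400·0.0000] = 7.0459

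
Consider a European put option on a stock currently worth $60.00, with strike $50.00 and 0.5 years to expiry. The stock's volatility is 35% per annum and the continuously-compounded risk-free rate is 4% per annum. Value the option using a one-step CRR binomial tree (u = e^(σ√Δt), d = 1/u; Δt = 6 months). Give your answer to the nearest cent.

CRR parameters: u = e^(σ√Δt) = e^(0.35·√0.5) = 1.2808, d = 1/u = 0.7808
Per-period rate: rΔt = 0.04·0.5 = 0.02, so R = e^0.02 = 1.0202
Risk-neutral probability p = (e^0.02 − 0.7808)/(1.2808 − 0.7808) = 0.2394/0.5000 = 0.4788
Terminal stock prices: S_u = 76.85, S_d = 46.85
Terminal payoffs (K − S): max(-26.85, 0) = 0, max(3.154, 0) = 3.154
Node 0 (S = 60): V_0 = e^(−0.02)·[0.4788·0.0000 + 0.5212·3.1544] = 1.6114

$1.61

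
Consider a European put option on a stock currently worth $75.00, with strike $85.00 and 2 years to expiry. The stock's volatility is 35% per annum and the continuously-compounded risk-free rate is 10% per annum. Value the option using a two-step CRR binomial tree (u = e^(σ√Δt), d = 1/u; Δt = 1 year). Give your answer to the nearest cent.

CRR parameters: u = e^(σ√Δt) = e^(0.35·√1) = 1.4191, d = 1/u = 0.7047
Per-period rate: rΔt = 0.1·1 = 0.1, so R = e^0.1 = 1.1052
Risk-neutral probability p = (e^0.1 − 0.7047)/(1.4191 − 0.7047) = 0.4005/0.7144 = 0.5606
Terminal stock prices: S_uu = 151, S_ud = 75, S_dd = 37.24
Terminal payoffs (K − S): max(-66.03, 0) = 0, max(10, 0) = 10, max(47.76, 0) = 47.76
Node u (S = 106.4): V_u = e^(−0.1)·[0.5606·0.0000 + 0.4394·10.0000] = 3.9758
Node d (S = 52.85): V_d = e^(−0.1)·[0.5606·10.0000 + 0.4394·47.7561] = 24.0596
Node 0 (S = 75): V_0 = e^(−0.1)·[0.5606·3.9758 + 0.4394·24.0596] = 11.5824

$11.58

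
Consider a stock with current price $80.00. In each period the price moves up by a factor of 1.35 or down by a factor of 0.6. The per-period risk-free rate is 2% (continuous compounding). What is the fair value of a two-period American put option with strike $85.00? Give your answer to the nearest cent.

$20.73

Risk-neutral probability p = (e^0.02 − 0.6)/(1.35 − 0.6) = 0.4202/0.7500 = 0.5603
Terminal stock prices: S_uu = 145.8, S_ud = 64.8, S_dd = 28.8
Terminal payoffs (K − S): max(-60.8, 0) = 0, max(20.2, 0) = 20.2, max(56.2, 0) = 56.2
Node u (S = 108): continuation = e^(−0.02)·[0.5603·0.0000 + 0.4397·20.2000] = 8.7067; exercise value = 0.0000 ≤ continuation, so V_u = 8.7067
Node d (S = 48): continuation = e^(−0.02)·[0.5603·20.2000 + 0.4397·56.2000] = 35.3169; exercise value = 37.0000 > continuation, so V_d = 37.0000 (exercise)
Node 0 (S = 80): continuation = e^(−0.02)·[0.5603·8.7067 + 0.4397·37.0000] = 20.7294; exercise value = 5.0000 ≤ continuation, so V_0 = 20.7294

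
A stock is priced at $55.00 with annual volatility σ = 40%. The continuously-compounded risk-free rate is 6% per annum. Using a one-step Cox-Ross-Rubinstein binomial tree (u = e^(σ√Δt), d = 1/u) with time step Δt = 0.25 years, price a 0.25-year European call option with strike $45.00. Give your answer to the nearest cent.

$10.67

CRR parameters: u = e^(σ√Δt) = e^(0.4·√0.25) = 1.2214, d = 1/u = 0.8187
Per-period rate: rΔt = 0.06·0.25 = 0.015, so R = e^0.015 = 1.0151
Risk-neutral probability p = (e^0.015 − 0.8187)/(1.2214 − 0.8187) = 0.1964/0.4027 = 0.4877
Terminal stock prices: S_u = 67.18, S_d = 45.03
Terminal payoffs (S − K): max(22.18, 0) = 22.18, max(0.03019, 0) = 0.03019
Node 0 (S = 55): V_0 = e^(−0.015)·[0.4877·22.1772 + 0.5123·0.0302] = 10.6700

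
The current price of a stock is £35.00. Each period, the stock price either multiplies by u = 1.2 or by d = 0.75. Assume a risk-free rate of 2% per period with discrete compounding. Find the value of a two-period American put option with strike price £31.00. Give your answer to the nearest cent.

Risk-neutral probability p = (1 + 0.02 − 0.75)/(1.2 − 0.75) = 0.2700/0.4500 = 0.6000
Terminal stock prices: S_uu = 50.4, S_ud = 31.5, S_dd = 19.69
Terminal payoffs (K − S): max(-19.4, 0) = 0, max(-0.5, 0) = 0, max(11.31, 0) = 11.31
Node u (S = 42): continuation = 1/1.02·[0.6000·0.0000 + 0.4000·0.0000] = 0.0000; exercise value = 0.0000 ≤ continuation, so V_u = 0.0000
Node d (S = 26.25): continuation = 1/1.02·[0.6000·0.0000 + 0.4000·11.3125] = 4.4363; exercise value = 4.7500 > continuation, so V_d = 4.7500 (exercise)
Node 0 (S = 35): continuation = 1/1.02·[0.6000·0.0000 + 0.4000·4.7500] = 1.8627; exercise value = 0.0000 ≤ continuation, so V_0 = 1.8627

£1.86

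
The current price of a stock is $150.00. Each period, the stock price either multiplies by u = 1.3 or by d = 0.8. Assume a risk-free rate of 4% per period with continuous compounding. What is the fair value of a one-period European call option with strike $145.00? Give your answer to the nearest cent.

$23.14

Risk-neutral probability p = (e^0.04 − 0.8)/(1.3 − 0.8) = 0.2408/0.5000 = 0.4816
Terminal stock prices: S_u = 195, S_d = 120
Terminal payoffs (S − K): max(50, 0) = 50, max(-25, 0) = 0
Node 0 (S = 150): V_0 = e^(−0.04)·[0.4816·50.0000 + 0.5184·0.0000] = 23.1368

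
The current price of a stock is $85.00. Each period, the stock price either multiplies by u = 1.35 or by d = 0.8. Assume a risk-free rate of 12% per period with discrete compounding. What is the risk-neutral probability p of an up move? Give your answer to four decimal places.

Risk-neutral probability p = (1 + 0.12 − 0.8)/(1.35 − 0.8) = 0.3200/0.5500 = 0.5818

p = 0.5818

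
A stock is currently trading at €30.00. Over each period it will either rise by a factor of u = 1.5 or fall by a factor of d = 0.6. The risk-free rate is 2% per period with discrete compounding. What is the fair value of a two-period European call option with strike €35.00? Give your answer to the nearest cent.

€6.80

Risk-neutral probability p = (1 + 0.02 − 0.6)/(1.5 − 0.6) = 0.4200/0.9000 = 0.4667
Terminal stock prices: S_uu = 67.5, S_ud = 27, S_dd = 10.8
Terminal payoffs (S − K): max(32.5, 0) = 32.5, max(-8, 0) = 0, max(-24.2, 0) = 0
Node u (S = 45): V_u = 1/1.02·[0.4667·32.5000 + 0.5333·0.0000] = 14.8693
Node d (S = 18): V_d = 1/1.02·[0.4667·0.0000 + 0.5333·0.0000] = 0.0000
Node 0 (S = 30): V_0 = 1/1.02·[0.4667·14.8693 + 0.5333·0.0000] = 6.8029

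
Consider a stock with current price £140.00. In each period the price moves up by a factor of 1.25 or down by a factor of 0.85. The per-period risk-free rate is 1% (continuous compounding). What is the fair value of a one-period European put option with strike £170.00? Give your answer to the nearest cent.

Risk-neutral probability p = (e^0.01 − 0.85)/(1.25 − 0.85) = 0.1601/0.4000 = 0.4001
Terminal stock prices: S_u = 175, S_d = 119
Terminal payoffs (K − S): max(-5, 0) = 0, max(51, 0) = 51
Node 0 (S = 140): V_0 = e^(−0.01)·[0.4001·0.0000 + 0.5999·51.0000] = 30.2892

£30.29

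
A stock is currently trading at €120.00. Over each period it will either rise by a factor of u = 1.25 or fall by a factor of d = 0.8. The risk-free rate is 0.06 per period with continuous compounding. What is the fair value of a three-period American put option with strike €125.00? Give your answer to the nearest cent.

Risk-neutral probability p = (e^0.06 − 0.8)/(1.25 − 0.8) = 0.2618/0.4500 = 0.5819
Terminal stock prices: S_uuu = 234.4, S_uud = 150, S_udd = 96, S_ddd = 61.44
Terminal payoffs (K − S): max(-109.4, 0) = 0, max(-25, 0) = 0, max(29, 0) = 29, max(63.56, 0) = 63.56
Node uu (S = 187.5): continuation = e^(−0.06)·[0.5819·0.0000 + 0.4181·0.0000] = 0.0000; exercise value = 0.0000 ≤ continuation, so V_uu = 0.0000
Node ud (S = 120): continuation = e^(−0.06)·[0.5819·0.0000 + 0.4181·29.0000] = 11.4199; exercise value = 5.0000 ≤ continuation, so V_ud = 11.4199
Node dd (S = 76.8): continuation = e^(−0.06)·[0.5819·29.0000 + 0.4181·63.5600] = 40.9206; exercise value = 48.2000 > continuation, so V_dd = 48.2000 (exercise)
Node u (S = 150): continuation = e^(−0.06)·[0.5819·0.0000 + 0.4181·11.4199] = 4.4971; exercise value = 0.0000 ≤ continuation, so V_u = 4.4971
Node d (S = 96): continuation = e^(−0.06)·[0.5819·11.4199 + 0.4181·48.2000] = 25.2385; exercise value = 29.0000 > continuation, so V_d = 29.0000 (exercise)
Node 0 (S = 120): continuation = e^(−0.06)·[0.5819·4.4971 + 0.4181·29.0000] = 13.8842; exercise value = 5.0000 ≤ continuation, so V_0 = 13.8842

€13.88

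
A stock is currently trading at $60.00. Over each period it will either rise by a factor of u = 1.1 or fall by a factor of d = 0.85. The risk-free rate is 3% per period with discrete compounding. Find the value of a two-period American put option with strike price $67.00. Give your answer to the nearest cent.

Risk-neutral probability p = (1 + 0.03 − 0.85)/(1.1 − 0.85) = 0.1800/0.2500 = 0.7200
Terminal stock prices: S_uu = 72.6, S_ud = 56.1, S_dd = 43.35
Terminal payoffs (K − S): max(-5.6, 0) = 0, max(10.9, 0) = 10.9, max(23.65, 0) = 23.65
Node u (S = 66): continuation = 1/1.03·[0.7200·0.0000 + 0.2800·10.9000] = 2.9631; exercise value = 1.0000 ≤ continuation, so V_u = 2.9631
Node d (S = 51): continuation = 1/1.03·[0.7200·10.9000 + 0.2800·23.6500] = 14.0485; exercise value = 16.0000 > continuation, so V_d = 16.0000 (exercise)
Node 0 (S = 60): continuation = 1/1.03·[0.7200·2.9631 + 0.2800·16.0000] = 6.4208; exercise value = 7.0000 > continuation, so V_0 = 7.0000 (exercise)

$7.00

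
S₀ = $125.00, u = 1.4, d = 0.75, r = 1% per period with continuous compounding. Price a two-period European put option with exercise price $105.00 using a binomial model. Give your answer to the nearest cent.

Risk-neutral probability p = (e^0.01 − 0.75)/(1.4 − 0.75) = 0.2601/0.6500 = 0.4001
Terminal stock prices: S_uu = 245, S_ud = 131.2, S_dd = 70.31
Terminal payoffs (K − S): max(-140, 0) = 0, max(-26.25, 0) = 0, max(34.69, 0) = 34.69
Node u (S = 175): V_u = e^(−0.01)·[0.4001·0.0000 + 0.5999·0.0000] = 0.0000
Node d (S = 93.75): V_d = e^(−0.01)·[0.4001·0.0000 + 0.5999·34.6875] = 20.6028
Node 0 (S = 125): V_0 = e^(−0.01)·[0.4001·0.0000 + 0.5999·20.6028] = 12.2371

$12.24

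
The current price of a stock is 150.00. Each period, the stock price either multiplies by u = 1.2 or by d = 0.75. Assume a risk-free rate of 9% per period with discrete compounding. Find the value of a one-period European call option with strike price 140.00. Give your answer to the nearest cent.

27.73

Risk-neutral probability p = (1 + 0.09 − 0.75)/(1.2 − 0.75) = 0.3400/0.4500 = 0.7556
Terminal stock prices: S_u = 180, S_d = 112.5
Terminal payoffs (S − K): max(40, 0) = 40, max(-27.5, 0) = 0
Node 0 (S = 150): V_0 = 1/1.09·[0.7556·40.0000 + 0.2444·0.0000] = 27.7268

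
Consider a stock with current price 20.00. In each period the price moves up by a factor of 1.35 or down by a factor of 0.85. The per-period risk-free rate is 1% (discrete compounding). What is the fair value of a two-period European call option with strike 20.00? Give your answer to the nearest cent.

2.91

Risk-neutral probability p = (1 + 0.01 − 0.85)/(1.35 − 0.85) = 0.1600/0.5000 = 0.3200
Terminal stock prices: S_uu = 36.45, S_ud = 22.95, S_dd = 14.45
Terminal payoffs (S − K): max(16.45, 0) = 16.45, max(2.95, 0) = 2.95, max(-5.55, 0) = 0
Node u (S = 27): V_u = 1/1.01·[0.3200·16.4500 + 0.6800·2.9500] = 7.1980
Node d (S = 17): V_d = 1/1.01·[0.3200·2.9500 + 0.6800·0.0000] = 0.9347
Node 0 (S = 20): V_0 = 1/1.01·[0.3200·7.1980 + 0.6800·0.9347] = 2.9098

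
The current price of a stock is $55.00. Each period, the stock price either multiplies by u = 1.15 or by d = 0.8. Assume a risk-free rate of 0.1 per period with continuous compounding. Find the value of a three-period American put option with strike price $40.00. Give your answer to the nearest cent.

$0.06

Risk-neutral probability p = (e^0.1 − 0.8)/(1.15 − 0.8) = 0.3052/0.3500 = 0.8719
Terminal stock prices: S_uuu = 83.65, S_uud = 58.19, S_udd = 40.48, S_ddd = 28.16
Terminal payoffs (K − S): max(-43.65, 0) = 0, max(-18.19, 0) = 0, max(-0.48, 0) = 0, max(11.84, 0) = 11.84
Node uu (S = 72.74): continuation = e^(−0.1)·[0.8719·0.0000 + 0.1281·0.0000] = 0.0000; exercise value = 0.0000 ≤ continuation, so V_uu = 0.0000
Node ud (S = 50.6): continuation = e^(−0.1)·[0.8719·0.0000 + 0.1281·0.0000] = 0.0000; exercise value = 0.0000 ≤ continuation, so V_ud = 0.0000
Node dd (S = 35.2): continuation = e^(−0.1)·[0.8719·0.0000 + 0.1281·11.8400] = 1.3722; exercise value = 4.8000 > continuation, so V_dd = 4.8000 (exercise)
Node u (S = 63.25): continuation = e^(−0.1)·[0.8719·0.0000 + 0.1281·0.0000] = 0.0000; exercise value = 0.0000 ≤ continuation, so V_u = 0.0000
Node d (S = 44): continuation = e^(−0.1)·[0.8719·0.0000 + 0.1281·4.8000] = 0.5563; exercise value = 0.0000 ≤ continuation, so V_d = 0.5563
Node 0 (S = 55): continuation = e^(−0.1)·[0.8719·0.0000 + 0.1281·0.5563] = 0.0645; exercise value = 0.0000 ≤ continuation, so V_0 = 0.0645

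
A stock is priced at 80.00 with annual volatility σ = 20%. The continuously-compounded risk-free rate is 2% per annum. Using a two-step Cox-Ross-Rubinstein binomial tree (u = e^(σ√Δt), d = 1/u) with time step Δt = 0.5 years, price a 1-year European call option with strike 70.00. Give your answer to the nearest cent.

13.76

CRR parameters: u = e^(σ√Δt) = e^(0.2·√0.5) = 1.1519, d = 1/u = 0.8681
Per-period rate: rΔt = 0.02·0.5 = 0.01, so R = e^0.01 = 1.0101
Risk-neutral probability p = (e^0.01 − 0.8681)/(1.1519 − 0.8681) = 0.1419/0.2838 = 0.5001
Terminal stock prices: S_uu = 106.2, S_ud = 80, S_dd = 60.29
Terminal payoffs (S − K): max(36.15, 0) = 36.15, max(10, 0) = 10, max(-9.709, 0) = 0
Node u (S = 92.15): V_u = e^(−0.01)·[0.5001·36.1517 + 0.4999·10.0000] = 22.8493
Node d (S = 69.45): V_d = e^(−0.01)·[0.5001·10.0000 + 0.4999·0.0000] = 4.9514
Node 0 (S = 80): V_0 = e^(−0.01)·[0.5001·22.8493 + 0.4999·4.9514] = 13.7641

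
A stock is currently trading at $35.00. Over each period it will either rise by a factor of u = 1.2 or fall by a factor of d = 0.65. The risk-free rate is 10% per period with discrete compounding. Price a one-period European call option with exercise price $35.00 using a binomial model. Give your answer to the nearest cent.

Risk-neutral probability p = (1 + 0.1 − 0.65)/(1.2 − 0.65) = 0.4500/0.5500 = 0.8182
Terminal stock prices: S_u = 42, S_d = 22.75
Terminal payoffs (S − K): max(7, 0) = 7, max(-12.25, 0) = 0
Node 0 (S = 35): V_0 = 1/1.1·[0.8182·7.0000 + 0.1818·0.0000] = 5.2066

$5.21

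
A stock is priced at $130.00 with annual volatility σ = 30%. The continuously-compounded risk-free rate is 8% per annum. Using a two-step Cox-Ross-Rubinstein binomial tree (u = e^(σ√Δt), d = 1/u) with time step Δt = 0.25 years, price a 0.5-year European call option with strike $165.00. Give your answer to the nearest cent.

$2.83

CRR parameters: u = e^(σ√Δt) = e^(0.3·√0.25) = 1.1618, d = 1/u = 0.8607
Per-period rate: rΔt = 0.08·0.25 = 0.02, so R = e^0.02 = 1.0202
Risk-neutral probability p = (e^0.02 − 0.8607)/(1.1618 − 0.8607) = 0.1595/0.3011 = 0.5297
Terminal stock prices: S_uu = 175.5, S_ud = 130, S_dd = 96.31
Terminal payoffs (S − K): max(10.48, 0) = 10.48, max(-35, 0) = 0, max(-68.69, 0) = 0
Node u (S = 151): V_u = e^(−0.02)·[0.5297·10.4816 + 0.4703·0.0000] = 5.4417
Node d (S = 111.9): V_d = e^(−0.02)·[0.5297·0.0000 + 0.4703·0.0000] = 0.0000
Node 0 (S = 130): V_0 = e^(−0.02)·[0.5297·5.4417 + 0.4703·0.0000] = 2.8252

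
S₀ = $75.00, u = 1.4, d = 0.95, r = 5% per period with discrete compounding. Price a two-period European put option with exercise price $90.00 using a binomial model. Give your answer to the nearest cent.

Risk-neutral probability p = (1 + 0.05 − 0.95)/(1.4 − 0.95) = 0.1000/0.4500 = 0.2222
Terminal stock prices: S_uu = 147, S_ud = 99.75, S_dd = 67.69
Terminal payoffs (K − S): max(-57, 0) = 0, max(-9.75, 0) = 0, max(22.31, 0) = 22.31
Node u (S = 105): V_u = 1/1.05·[0.2222·0.0000 + 0.7778·0.0000] = 0.0000
Node d (S = 71.25): V_d = 1/1.05·[0.2222·0.0000 + 0.7778·22.3125] = 16.5278
Node 0 (S = 75): V_0 = 1/1.05·[0.2222·0.0000 + 0.7778·16.5278] = 12.2428

$12.24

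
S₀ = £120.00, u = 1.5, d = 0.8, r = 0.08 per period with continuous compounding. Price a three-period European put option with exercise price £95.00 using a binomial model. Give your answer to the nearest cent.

Risk-neutral probability p = (e^0.08 − 0.8)/(1.5 − 0.8) = 0.2833/0.7000 = 0.4047
Terminal stock prices: S_uuu = 405, S_uud = 216, S_udd = 115.2, S_ddd = 61.44
Terminal payoffs (K − S): max(-310, 0) = 0, max(-121, 0) = 0, max(-20.2, 0) = 0, max(33.56, 0) = 33.56
Node uu (S = 270): V_uu = e^(−0.08)·[0.4047·0.0000 + 0.5953·0.0000] = 0.0000
Node ud (S = 144): V_ud = e^(−0.08)·[0.4047·0.0000 + 0.5953·0.0000] = 0.0000
Node dd (S = 76.8): V_dd = e^(−0.08)·[0.4047·0.0000 + 0.5953·33.5600] = 18.4424
Node u (S = 180): V_u = e^(−0.08)·[0.4047·0.0000 + 0.5953·0.0000] = 0.0000
Node d (S = 96): V_d = e^(−0.08)·[0.4047·0.0000 + 0.5953·18.4424] = 10.1347
Node 0 (S = 120): V_0 = e^(−0.08)·[0.4047·0.0000 + 0.5953·10.1347] = 5.5694

£5.57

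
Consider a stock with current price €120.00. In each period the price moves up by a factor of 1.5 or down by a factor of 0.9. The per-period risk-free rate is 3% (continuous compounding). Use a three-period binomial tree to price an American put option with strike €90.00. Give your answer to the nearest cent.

€1.10

Risk-neutral probability p = (e^0.03 − 0.9)/(1.5 − 0.9) = 0.1305/0.6000 = 0.2174
Terminal stock prices: S_uuu = 405, S_uud = 243, S_udd = 145.8, S_ddd = 87.48
Terminal payoffs (K − S): max(-315, 0) = 0, max(-153, 0) = 0, max(-55.8, 0) = 0, max(2.52, 0) = 2.52
Node uu (S = 270): continuation = e^(−0.03)·[0.2174·0.0000 + 0.7826·0.0000] = 0.0000; exercise value = 0.0000 ≤ continuation, so V_uu = 0.0000
Node ud (S = 162): continuation = e^(−0.03)·[0.2174·0.0000 + 0.7826·0.0000] = 0.0000; exercise value = 0.0000 ≤ continuation, so V_ud = 0.0000
Node dd (S = 97.2): continuation = e^(−0.03)·[0.2174·0.0000 + 0.7826·2.5200] = 1.9138; exercise value = 0.0000 ≤ continuation, so V_dd = 1.9138
Node u (S = 180): continuation = e^(−0.03)·[0.2174·0.0000 + 0.7826·0.0000] = 0.0000; exercise value = 0.0000 ≤ continuation, so V_u = 0.0000
Node d (S = 108): continuation = e^(−0.03)·[0.2174·0.0000 + 0.7826·1.9138] = 1.4534; exercise value = 0.0000 ≤ continuation, so V_d = 1.4534
Node 0 (S = 120): continuation = e^(−0.03)·[0.2174·0.0000 + 0.7826·1.4534] = 1.1038; exercise value = 0.0000 ≤ continuation, so V_0 = 1.1038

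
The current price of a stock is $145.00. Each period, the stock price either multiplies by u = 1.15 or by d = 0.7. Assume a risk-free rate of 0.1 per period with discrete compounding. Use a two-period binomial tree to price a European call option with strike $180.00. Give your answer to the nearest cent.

$7.68

Risk-neutral probability p = (1 + 0.1 − 0.7)/(1.15 − 0.7) = 0.4000/0.4500 = 0.8889
Terminal stock prices: S_uu = 191.8, S_ud = 116.7, S_dd = 71.05
Terminal payoffs (S − K): max(11.76, 0) = 11.76, max(-63.28, 0) = 0, max(-109, 0) = 0
Node u (S = 166.8): V_u = 1/1.1·[0.8889·11.7625 + 0.1111·0.0000] = 9.5051
Node d (S = 101.5): V_d = 1/1.1·[0.8889·0.0000 + 0.1111·0.0000] = 0.0000
Node 0 (S = 145): V_0 = 1/1.1·[0.8889·9.5051 + 0.1111·0.0000] = 7.6808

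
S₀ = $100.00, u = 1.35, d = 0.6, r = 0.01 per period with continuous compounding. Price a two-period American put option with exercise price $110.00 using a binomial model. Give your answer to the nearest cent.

Risk-neutral probability p = (e^0.01 − 0.6)/(1.35 − 0.6) = 0.4101/0.7500 = 0.5467
Terminal stock prices: S_uu = 182.3, S_ud = 81, S_dd = 36
Terminal payoffs (K − S): max(-72.25, 0) = 0, max(29, 0) = 29, max(74, 0) = 74
Node u (S = 135): continuation = e^(−0.01)·[0.5467·0.0000 + 0.4533·29.0000] = 13.0139; exercise value = 0.0000 ≤ continuation, so V_u = 13.0139
Node d (S = 60): continuation = e^(−0.01)·[0.5467·29.0000 + 0.4533·74.0000] = 48.9055; exercise value = 50.0000 > continuation, so V_d = 50.0000 (exercise)
Node 0 (S = 100): continuation = e^(−0.01)·[0.5467·13.0139 + 0.4533·50.0000] = 29.4822; exercise value = 10.0000 ≤ continuation, so V_0 = 29.4822

$29.48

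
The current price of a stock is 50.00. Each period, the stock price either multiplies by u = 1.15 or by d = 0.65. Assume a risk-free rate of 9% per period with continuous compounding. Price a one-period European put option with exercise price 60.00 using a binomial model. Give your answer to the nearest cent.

Risk-neutral probability p = (e^0.09 − 0.65)/(1.15 − 0.65) = 0.4442/0.5000 = 0.8883
Terminal stock prices: S_u = 57.5, S_d = 32.5
Terminal payoffs (K − S): max(2.5, 0) = 2.5, max(27.5, 0) = 27.5
Node 0 (S = 50): V_0 = e^(−0.09)·[0.8883·2.5000 + 0.1117·27.5000] = 4.8359

4.84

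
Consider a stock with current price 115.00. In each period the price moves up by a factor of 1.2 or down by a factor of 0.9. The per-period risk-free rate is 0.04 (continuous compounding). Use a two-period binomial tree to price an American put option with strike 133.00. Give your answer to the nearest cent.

Risk-neutral probability p = (e^0.04 − 0.9)/(1.2 − 0.9) = 0.1408/0.3000 = 0.4694
Terminal stock prices: S_uu = 165.6, S_ud = 124.2, S_dd = 93.15
Terminal payoffs (K − S): max(-32.6, 0) = 0, max(8.8, 0) = 8.8, max(39.85, 0) = 39.85
Node u (S = 138): continuation = e^(−0.04)·[0.4694·0.0000 + 0.5306·8.8000] = 4.4865; exercise value = 0.0000 ≤ continuation, so V_u = 4.4865
Node d (S = 103.5): continuation = e^(−0.04)·[0.4694·8.8000 + 0.5306·39.8500] = 24.2850; exercise value = 29.5000 > continuation, so V_d = 29.5000 (exercise)
Node 0 (S = 115): continuation = e^(−0.04)·[0.4694·4.4865 + 0.5306·29.5000] = 17.0631; exercise value = 18.0000 > continuation, so V_0 = 18.0000 (exercise)

18.00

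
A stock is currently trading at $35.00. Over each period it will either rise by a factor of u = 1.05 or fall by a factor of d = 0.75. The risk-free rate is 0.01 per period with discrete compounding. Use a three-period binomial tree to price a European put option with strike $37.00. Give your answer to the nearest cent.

$3.13

Risk-neutral probability p = (1 + 0.01 − 0.75)/(1.05 − 0.75) = 0.2600/0.3000 = 0.8667
Terminal stock prices: S_uuu = 40.52, S_uud = 28.94, S_udd = 20.67, S_ddd = 14.77
Terminal payoffs (K − S): max(-3.517, 0) = 0, max(8.059, 0) = 8.059, max(16.33, 0) = 16.33, max(22.23, 0) = 22.23
Node uu (S = 38.59): V_uu = 1/1.01·[0.8667·0.0000 + 0.1333·8.0594] = 1.0639
Node ud (S = 27.56): V_ud = 1/1.01·[0.8667·8.0594 + 0.1333·16.3281] = 9.0712
Node dd (S = 19.69): V_dd = 1/1.01·[0.8667·16.3281 + 0.1333·22.2344] = 16.9462
Node u (S = 36.75): V_u = 1/1.01·[0.8667·1.0639 + 0.1333·9.0712] = 2.1105
Node d (S = 26.25): V_d = 1/1.01·[0.8667·9.0712 + 0.1333·16.9462] = 10.0210
Node 0 (S = 35): V_0 = 1/1.01·[0.8667·2.1105 + 0.1333·10.0210] = 3.1339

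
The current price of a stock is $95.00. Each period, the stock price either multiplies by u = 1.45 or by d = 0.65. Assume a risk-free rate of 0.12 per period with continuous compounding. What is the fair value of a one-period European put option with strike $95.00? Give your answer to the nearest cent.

Risk-neutral probability p = (e^0.12 − 0.65)/(1.45 − 0.65) = 0.4775/0.8000 = 0.5969
Terminal stock prices: S_u = 137.8, S_d = 61.75
Terminal payoffs (K − S): max(-42.75, 0) = 0, max(33.25, 0) = 33.25
Node 0 (S = 95): V_0 = e^(−0.12)·[0.5969·0.0000 + 0.4031·33.2500] = 11.8883

$11.89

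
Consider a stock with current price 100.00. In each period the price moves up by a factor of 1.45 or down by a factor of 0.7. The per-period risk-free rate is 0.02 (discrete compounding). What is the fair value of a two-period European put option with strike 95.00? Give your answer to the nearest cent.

14.53

Risk-neutral probability p = (1 + 0.02 − 0.7)/(1.45 − 0.7) = 0.3200/0.7500 = 0.4267
Terminal stock prices: S_uu = 210.2, S_ud = 101.5, S_dd = 49
Terminal payoffs (K − S): max(-115.2, 0) = 0, max(-6.5, 0) = 0, max(46, 0) = 46
Node u (S = 145): V_u = 1/1.02·[0.4267·0.0000 + 0.5733·0.0000] = 0.0000
Node d (S = 70): V_d = 1/1.02·[0.4267·0.0000 + 0.5733·46.0000] = 25.8562
Node 0 (S = 100): V_0 = 1/1.02·[0.4267·0.0000 + 0.5733·25.8562] = 14.5336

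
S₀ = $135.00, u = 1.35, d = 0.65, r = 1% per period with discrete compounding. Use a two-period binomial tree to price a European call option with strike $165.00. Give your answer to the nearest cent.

Risk-neutral probability p = (1 + 0.01 − 0.65)/(1.35 − 0.65) = 0.3600/0.7000 = 0.5143
Terminal stock prices: S_uu = 246, S_ud = 118.5, S_dd = 57.04
Terminal payoffs (S − K): max(81.04, 0) = 81.04, max(-46.54, 0) = 0, max(-108, 0) = 0
Node u (S = 182.2): V_u = 1/1.01·[0.5143·81.0375 + 0.4857·0.0000] = 41.2638
Node d (S = 87.75): V_d = 1/1.01·[0.5143·0.0000 + 0.4857·0.0000] = 0.0000
Node 0 (S = 135): V_0 = 1/1.01·[0.5143·41.2638 + 0.4857·0.0000] = 21.0113

$21.01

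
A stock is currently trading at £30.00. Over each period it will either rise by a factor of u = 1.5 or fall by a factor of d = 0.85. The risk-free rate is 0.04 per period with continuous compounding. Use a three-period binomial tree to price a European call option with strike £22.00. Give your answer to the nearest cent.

Risk-neutral probability p = (e^0.04 − 0.85)/(1.5 − 0.85) = 0.1908/0.6500 = 0.2936
Terminal stock prices: S_uuu = 101.2, S_uud = 57.38, S_udd = 32.51, S_ddd = 18.42
Terminal payoffs (S − K): max(79.25, 0) = 79.25, max(35.38, 0) = 35.38, max(10.51, 0) = 10.51, max(-3.576, 0) = 0
Node uu (S = 67.5): V_uu = e^(−0.04)·[0.2936·79.2500 + 0.7064·35.3750] = 46.3626
Node ud (S = 38.25): V_ud = e^(−0.04)·[0.2936·35.3750 + 0.7064·10.5125] = 17.1126
Node dd (S = 21.67): V_dd = e^(−0.04)·[0.2936·10.5125 + 0.7064·0.0000] = 2.9650
Node u (S = 45): V_u = e^(−0.04)·[0.2936·46.3626 + 0.7064·17.1126] = 24.6914
Node d (S = 25.5): V_d = e^(−0.04)·[0.2936·17.1126 + 0.7064·2.9650] = 6.8390
Node 0 (S = 30): V_0 = e^(−0.04)·[0.2936·24.6914 + 0.7064·6.8390] = 11.6060

£11.61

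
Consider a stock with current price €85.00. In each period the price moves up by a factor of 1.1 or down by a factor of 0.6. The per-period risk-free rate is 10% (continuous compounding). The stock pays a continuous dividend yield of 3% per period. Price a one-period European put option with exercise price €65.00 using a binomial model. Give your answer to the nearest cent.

€0.70

Per-period risk-free factor R = e^0.1 = 1.1052; dividend-adjusted growth = e^(0.1−0.03) = 1.0725.
Risk-neutral probability p = (1.0725 − 0.6)/(1.1 − 0.6) = 0.4725/0.5000 = 0.9450
Terminal stock prices: S_u = 93.5, S_d = 51
Terminal payoffs (K − S): max(-28.5, 0) = 0, max(14, 0) = 14
Node 0 (S = 85): V_0 = e^(−0.1)·[0.9450·0.0000 + 0.0550·14.0000] = 0.6965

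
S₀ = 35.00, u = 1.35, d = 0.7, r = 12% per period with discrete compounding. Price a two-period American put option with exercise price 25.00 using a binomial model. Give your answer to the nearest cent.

0.78

Risk-neutral probability p = (1 + 0.12 − 0.7)/(1.35 − 0.7) = 0.4200/0.6500 = 0.6462
Terminal stock prices: S_uu = 63.79, S_ud = 33.07, S_dd = 17.15
Terminal payoffs (K − S): max(-38.79, 0) = 0, max(-8.075, 0) = 0, max(7.85, 0) = 7.85
Node u (S = 47.25): continuation = 1/1.12·[0.6462·0.0000 + 0.3538·0.0000] = 0.0000; exercise value = 0.0000 ≤ continuation, so V_u = 0.0000
Node d (S = 24.5): continuation = 1/1.12·[0.6462·0.0000 + 0.3538·7.8500] = 2.4801; exercise value = 0.5000 ≤ continuation, so V_d = 2.4801
Node 0 (S = 35): continuation = 1/1.12·[0.6462·0.0000 + 0.3538·2.4801] = 0.7835; exercise value = 0.0000 ≤ continuation, so V_0 = 0.7835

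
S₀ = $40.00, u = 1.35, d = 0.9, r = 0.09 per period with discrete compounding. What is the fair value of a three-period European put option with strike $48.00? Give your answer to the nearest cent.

Risk-neutral probability p = (1 + 0.09 − 0.9)/(1.35 − 0.9) = 0.1900/0.4500 = 0.4222
Terminal stock prices: S_uuu = 98.42, S_uud = 65.61, S_udd = 43.74, S_ddd = 29.16
Terminal payoffs (K − S): max(-50.42, 0) = 0, max(-17.61, 0) = 0, max(4.26, 0) = 4.26, max(18.84, 0) = 18.84
Node uu (S = 72.9): V_uu = 1/1.09·[0.4222·0.0000 + 0.5778·0.0000] = 0.0000
Node ud (S = 48.6): V_ud = 1/1.09·[0.4222·0.0000 + 0.5778·4.2600] = 2.2581
Node dd (S = 32.4): V_dd = 1/1.09·[0.4222·4.2600 + 0.5778·18.8400] = 11.6367
Node u (S = 54): V_u = 1/1.09·[0.4222·0.0000 + 0.5778·2.2581] = 1.1970
Node d (S = 36): V_d = 1/1.09·[0.4222·2.2581 + 0.5778·11.6367] = 7.0430
Node 0 (S = 40): V_0 = 1/1.09·[0.4222·1.1970 + 0.5778·7.0430] = 4.1969

$4.20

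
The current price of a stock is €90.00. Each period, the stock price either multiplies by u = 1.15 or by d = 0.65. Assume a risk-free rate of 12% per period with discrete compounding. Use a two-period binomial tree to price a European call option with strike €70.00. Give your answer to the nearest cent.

€34.53

Risk-neutral probability p = (1 + 0.12 − 0.65)/(1.15 − 0.65) = 0.4700/0.5000 = 0.9400
Terminal stock prices: S_uu = 119, S_ud = 67.27, S_dd = 38.03
Terminal payoffs (S − K): max(49.02, 0) = 49.02, max(-2.725, 0) = 0, max(-31.97, 0) = 0
Node u (S = 103.5): V_u = 1/1.12·[0.9400·49.0250 + 0.0600·0.0000] = 41.1460
Node d (S = 58.5): V_d = 1/1.12·[0.9400·0.0000 + 0.0600·0.0000] = 0.0000
Node 0 (S = 90): V_0 = 1/1.12·[0.9400·41.1460 + 0.0600·0.0000] = 34.5332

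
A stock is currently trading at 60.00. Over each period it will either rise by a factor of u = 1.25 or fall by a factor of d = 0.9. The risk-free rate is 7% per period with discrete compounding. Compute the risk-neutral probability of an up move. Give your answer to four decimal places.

p = 0.4857

Risk-neutral probability p = (1 + 0.07 − 0.9)/(1.25 − 0.9) = 0.1700/0.3500 = 0.4857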